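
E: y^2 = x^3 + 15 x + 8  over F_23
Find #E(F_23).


For each x in F_23, count y with y^2 = x^3 + 15 x + 8 mod 23:
  x = 0: RHS = 8, y in [10, 13]  -> 2 point(s)
  x = 1: RHS = 1, y in [1, 22]  -> 2 point(s)
  x = 2: RHS = 0, y in [0]  -> 1 point(s)
  x = 5: RHS = 1, y in [1, 22]  -> 2 point(s)
  x = 10: RHS = 8, y in [10, 13]  -> 2 point(s)
  x = 11: RHS = 9, y in [3, 20]  -> 2 point(s)
  x = 13: RHS = 8, y in [10, 13]  -> 2 point(s)
  x = 14: RHS = 18, y in [8, 15]  -> 2 point(s)
  x = 17: RHS = 1, y in [1, 22]  -> 2 point(s)
  x = 21: RHS = 16, y in [4, 19]  -> 2 point(s)
Affine points: 19. Add the point at infinity: total = 20.

#E(F_23) = 20


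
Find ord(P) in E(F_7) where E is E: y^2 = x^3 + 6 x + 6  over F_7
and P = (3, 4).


Compute successive multiples of P until we hit O:
  1P = (3, 4)
  2P = (5, 0)
  3P = (3, 3)
  4P = O

ord(P) = 4


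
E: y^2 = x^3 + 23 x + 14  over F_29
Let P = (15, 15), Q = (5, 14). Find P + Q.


P != Q, so use the chord formula.
s = (y2 - y1) / (x2 - x1) = (28) / (19) mod 29 = 3
x3 = s^2 - x1 - x2 mod 29 = 3^2 - 15 - 5 = 18
y3 = s (x1 - x3) - y1 mod 29 = 3 * (15 - 18) - 15 = 5

P + Q = (18, 5)


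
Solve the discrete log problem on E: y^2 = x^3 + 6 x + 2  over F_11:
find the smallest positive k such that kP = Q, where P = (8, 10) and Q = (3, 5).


Enumerate multiples of P until we hit Q = (3, 5):
  1P = (8, 10)
  2P = (6, 1)
  3P = (9, 2)
  4P = (3, 5)
Match found at i = 4.

k = 4


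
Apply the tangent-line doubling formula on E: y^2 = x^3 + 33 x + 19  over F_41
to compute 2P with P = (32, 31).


Doubling: s = (3 x1^2 + a) / (2 y1)
s = (3*32^2 + 33) / (2*31) mod 41 = 19
x3 = s^2 - 2 x1 mod 41 = 19^2 - 2*32 = 10
y3 = s (x1 - x3) - y1 mod 41 = 19 * (32 - 10) - 31 = 18

2P = (10, 18)


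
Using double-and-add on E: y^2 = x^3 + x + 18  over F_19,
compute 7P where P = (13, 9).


k = 7 = 111_2 (binary, LSB first: 111)
Double-and-add from P = (13, 9):
  bit 0 = 1: acc = O + (13, 9) = (13, 9)
  bit 1 = 1: acc = (13, 9) + (18, 4) = (8, 5)
  bit 2 = 1: acc = (8, 5) + (7, 11) = (2, 16)

7P = (2, 16)


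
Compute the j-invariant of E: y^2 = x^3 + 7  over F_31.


Delta = -16(4 a^3 + 27 b^2) mod 31 = 5
-1728 * (4 a)^3 = -1728 * (4*0)^3 mod 31 = 0
j = 0 * 5^(-1) mod 31 = 0

j = 0 (mod 31)


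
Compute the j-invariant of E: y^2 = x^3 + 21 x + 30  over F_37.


Delta = -16(4 a^3 + 27 b^2) mod 37 = 32
-1728 * (4 a)^3 = -1728 * (4*21)^3 mod 37 = 11
j = 11 * 32^(-1) mod 37 = 20

j = 20 (mod 37)


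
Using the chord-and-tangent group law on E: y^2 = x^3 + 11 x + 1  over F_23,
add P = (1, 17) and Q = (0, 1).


P != Q, so use the chord formula.
s = (y2 - y1) / (x2 - x1) = (7) / (22) mod 23 = 16
x3 = s^2 - x1 - x2 mod 23 = 16^2 - 1 - 0 = 2
y3 = s (x1 - x3) - y1 mod 23 = 16 * (1 - 2) - 17 = 13

P + Q = (2, 13)


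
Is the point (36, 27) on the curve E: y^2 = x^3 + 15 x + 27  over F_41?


Check whether y^2 = x^3 + 15 x + 27 (mod 41) for (x, y) = (36, 27).
LHS: y^2 = 27^2 mod 41 = 32
RHS: x^3 + 15 x + 27 = 36^3 + 15*36 + 27 mod 41 = 32
LHS = RHS

Yes, on the curve


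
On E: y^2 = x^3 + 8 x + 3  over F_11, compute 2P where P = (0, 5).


Doubling: s = (3 x1^2 + a) / (2 y1)
s = (3*0^2 + 8) / (2*5) mod 11 = 3
x3 = s^2 - 2 x1 mod 11 = 3^2 - 2*0 = 9
y3 = s (x1 - x3) - y1 mod 11 = 3 * (0 - 9) - 5 = 1

2P = (9, 1)


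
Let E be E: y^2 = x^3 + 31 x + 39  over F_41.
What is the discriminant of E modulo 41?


4 a^3 + 27 b^2 = 4*31^3 + 27*39^2 = 119164 + 41067 = 160231
Delta = -16 * (160231) = -2563696
Delta mod 41 = 34

Delta = 34 (mod 41)


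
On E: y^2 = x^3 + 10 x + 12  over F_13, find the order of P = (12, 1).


Compute successive multiples of P until we hit O:
  1P = (12, 1)
  2P = (2, 12)
  3P = (11, 7)
  4P = (0, 5)
  5P = (4, 5)
  6P = (7, 3)
  7P = (3, 11)
  8P = (1, 7)
  ... (continuing to 19P)
  19P = O

ord(P) = 19


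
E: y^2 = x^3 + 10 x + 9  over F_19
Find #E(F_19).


For each x in F_19, count y with y^2 = x^3 + 10 x + 9 mod 19:
  x = 0: RHS = 9, y in [3, 16]  -> 2 point(s)
  x = 1: RHS = 1, y in [1, 18]  -> 2 point(s)
  x = 3: RHS = 9, y in [3, 16]  -> 2 point(s)
  x = 6: RHS = 0, y in [0]  -> 1 point(s)
  x = 7: RHS = 4, y in [2, 17]  -> 2 point(s)
  x = 9: RHS = 11, y in [7, 12]  -> 2 point(s)
  x = 10: RHS = 7, y in [8, 11]  -> 2 point(s)
  x = 11: RHS = 6, y in [5, 14]  -> 2 point(s)
  x = 14: RHS = 5, y in [9, 10]  -> 2 point(s)
  x = 15: RHS = 0, y in [0]  -> 1 point(s)
  x = 16: RHS = 9, y in [3, 16]  -> 2 point(s)
  x = 17: RHS = 0, y in [0]  -> 1 point(s)
  x = 18: RHS = 17, y in [6, 13]  -> 2 point(s)
Affine points: 23. Add the point at infinity: total = 24.

#E(F_19) = 24


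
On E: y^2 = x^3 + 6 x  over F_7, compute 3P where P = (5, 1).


k = 3 = 11_2 (binary, LSB first: 11)
Double-and-add from P = (5, 1):
  bit 0 = 1: acc = O + (5, 1) = (5, 1)
  bit 1 = 1: acc = (5, 1) + (1, 0) = (5, 6)

3P = (5, 6)


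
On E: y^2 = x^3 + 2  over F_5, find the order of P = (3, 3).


Compute successive multiples of P until we hit O:
  1P = (3, 3)
  2P = (3, 2)
  3P = O

ord(P) = 3


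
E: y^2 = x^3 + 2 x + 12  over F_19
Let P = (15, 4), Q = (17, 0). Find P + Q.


P != Q, so use the chord formula.
s = (y2 - y1) / (x2 - x1) = (15) / (2) mod 19 = 17
x3 = s^2 - x1 - x2 mod 19 = 17^2 - 15 - 17 = 10
y3 = s (x1 - x3) - y1 mod 19 = 17 * (15 - 10) - 4 = 5

P + Q = (10, 5)


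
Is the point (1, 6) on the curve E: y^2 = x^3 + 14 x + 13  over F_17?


Check whether y^2 = x^3 + 14 x + 13 (mod 17) for (x, y) = (1, 6).
LHS: y^2 = 6^2 mod 17 = 2
RHS: x^3 + 14 x + 13 = 1^3 + 14*1 + 13 mod 17 = 11
LHS != RHS

No, not on the curve


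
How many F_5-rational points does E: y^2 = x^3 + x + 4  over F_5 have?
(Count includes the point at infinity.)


For each x in F_5, count y with y^2 = x^3 + 1 x + 4 mod 5:
  x = 0: RHS = 4, y in [2, 3]  -> 2 point(s)
  x = 1: RHS = 1, y in [1, 4]  -> 2 point(s)
  x = 2: RHS = 4, y in [2, 3]  -> 2 point(s)
  x = 3: RHS = 4, y in [2, 3]  -> 2 point(s)
Affine points: 8. Add the point at infinity: total = 9.

#E(F_5) = 9


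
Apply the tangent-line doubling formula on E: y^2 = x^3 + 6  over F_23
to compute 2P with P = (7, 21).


Doubling: s = (3 x1^2 + a) / (2 y1)
s = (3*7^2 + 0) / (2*21) mod 23 = 15
x3 = s^2 - 2 x1 mod 23 = 15^2 - 2*7 = 4
y3 = s (x1 - x3) - y1 mod 23 = 15 * (7 - 4) - 21 = 1

2P = (4, 1)


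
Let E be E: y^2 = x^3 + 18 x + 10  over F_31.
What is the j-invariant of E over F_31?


Delta = -16(4 a^3 + 27 b^2) mod 31 = 6
-1728 * (4 a)^3 = -1728 * (4*18)^3 mod 31 = 2
j = 2 * 6^(-1) mod 31 = 21

j = 21 (mod 31)


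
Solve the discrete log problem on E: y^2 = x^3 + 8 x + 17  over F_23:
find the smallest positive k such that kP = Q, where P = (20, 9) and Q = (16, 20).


Enumerate multiples of P until we hit Q = (16, 20):
  1P = (20, 9)
  2P = (9, 6)
  3P = (7, 5)
  4P = (21, 19)
  5P = (13, 15)
  6P = (2, 15)
  7P = (19, 6)
  8P = (16, 3)
  9P = (18, 17)
  10P = (1, 7)
  11P = (8, 8)
  12P = (22, 10)
  13P = (10, 19)
  14P = (17, 11)
  15P = (12, 1)
  16P = (15, 19)
  17P = (15, 4)
  18P = (12, 22)
  19P = (17, 12)
  20P = (10, 4)
  21P = (22, 13)
  22P = (8, 15)
  23P = (1, 16)
  24P = (18, 6)
  25P = (16, 20)
Match found at i = 25.

k = 25


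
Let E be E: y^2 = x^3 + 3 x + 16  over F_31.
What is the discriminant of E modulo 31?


4 a^3 + 27 b^2 = 4*3^3 + 27*16^2 = 108 + 6912 = 7020
Delta = -16 * (7020) = -112320
Delta mod 31 = 24

Delta = 24 (mod 31)


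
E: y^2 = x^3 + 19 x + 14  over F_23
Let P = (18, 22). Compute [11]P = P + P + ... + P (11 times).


k = 11 = 1011_2 (binary, LSB first: 1101)
Double-and-add from P = (18, 22):
  bit 0 = 1: acc = O + (18, 22) = (18, 22)
  bit 1 = 1: acc = (18, 22) + (11, 17) = (10, 10)
  bit 2 = 0: acc unchanged = (10, 10)
  bit 3 = 1: acc = (10, 10) + (17, 11) = (4, 4)

11P = (4, 4)


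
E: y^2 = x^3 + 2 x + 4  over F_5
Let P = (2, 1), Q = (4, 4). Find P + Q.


P != Q, so use the chord formula.
s = (y2 - y1) / (x2 - x1) = (3) / (2) mod 5 = 4
x3 = s^2 - x1 - x2 mod 5 = 4^2 - 2 - 4 = 0
y3 = s (x1 - x3) - y1 mod 5 = 4 * (2 - 0) - 1 = 2

P + Q = (0, 2)


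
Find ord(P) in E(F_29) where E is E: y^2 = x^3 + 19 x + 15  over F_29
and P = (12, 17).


Compute successive multiples of P until we hit O:
  1P = (12, 17)
  2P = (28, 13)
  3P = (9, 4)
  4P = (1, 21)
  5P = (25, 22)
  6P = (16, 6)
  7P = (14, 3)
  8P = (23, 2)
  ... (continuing to 21P)
  21P = O

ord(P) = 21


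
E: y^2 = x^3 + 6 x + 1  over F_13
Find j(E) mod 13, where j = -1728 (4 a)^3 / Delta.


Delta = -16(4 a^3 + 27 b^2) mod 13 = 5
-1728 * (4 a)^3 = -1728 * (4*6)^3 mod 13 = 5
j = 5 * 5^(-1) mod 13 = 1

j = 1 (mod 13)


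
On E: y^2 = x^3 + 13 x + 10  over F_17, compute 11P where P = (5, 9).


k = 11 = 1011_2 (binary, LSB first: 1101)
Double-and-add from P = (5, 9):
  bit 0 = 1: acc = O + (5, 9) = (5, 9)
  bit 1 = 1: acc = (5, 9) + (16, 9) = (13, 8)
  bit 2 = 0: acc unchanged = (13, 8)
  bit 3 = 1: acc = (13, 8) + (10, 16) = (3, 5)

11P = (3, 5)


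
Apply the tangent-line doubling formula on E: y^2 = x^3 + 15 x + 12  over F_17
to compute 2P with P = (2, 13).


Doubling: s = (3 x1^2 + a) / (2 y1)
s = (3*2^2 + 15) / (2*13) mod 17 = 3
x3 = s^2 - 2 x1 mod 17 = 3^2 - 2*2 = 5
y3 = s (x1 - x3) - y1 mod 17 = 3 * (2 - 5) - 13 = 12

2P = (5, 12)


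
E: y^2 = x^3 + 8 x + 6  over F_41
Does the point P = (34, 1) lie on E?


Check whether y^2 = x^3 + 8 x + 6 (mod 41) for (x, y) = (34, 1).
LHS: y^2 = 1^2 mod 41 = 1
RHS: x^3 + 8 x + 6 = 34^3 + 8*34 + 6 mod 41 = 17
LHS != RHS

No, not on the curve


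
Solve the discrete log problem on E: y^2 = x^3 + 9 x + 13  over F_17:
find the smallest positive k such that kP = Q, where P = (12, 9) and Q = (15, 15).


Enumerate multiples of P until we hit Q = (15, 15):
  1P = (12, 9)
  2P = (11, 7)
  3P = (15, 2)
  4P = (3, 4)
  5P = (0, 9)
  6P = (5, 8)
  7P = (8, 11)
  8P = (10, 7)
  9P = (13, 7)
  10P = (13, 10)
  11P = (10, 10)
  12P = (8, 6)
  13P = (5, 9)
  14P = (0, 8)
  15P = (3, 13)
  16P = (15, 15)
Match found at i = 16.

k = 16


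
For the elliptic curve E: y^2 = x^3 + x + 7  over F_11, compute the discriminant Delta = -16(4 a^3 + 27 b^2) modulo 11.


4 a^3 + 27 b^2 = 4*1^3 + 27*7^2 = 4 + 1323 = 1327
Delta = -16 * (1327) = -21232
Delta mod 11 = 9

Delta = 9 (mod 11)


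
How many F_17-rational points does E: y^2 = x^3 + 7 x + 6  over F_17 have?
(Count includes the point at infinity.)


For each x in F_17, count y with y^2 = x^3 + 7 x + 6 mod 17:
  x = 4: RHS = 13, y in [8, 9]  -> 2 point(s)
  x = 5: RHS = 13, y in [8, 9]  -> 2 point(s)
  x = 6: RHS = 9, y in [3, 14]  -> 2 point(s)
  x = 8: RHS = 13, y in [8, 9]  -> 2 point(s)
  x = 9: RHS = 16, y in [4, 13]  -> 2 point(s)
  x = 12: RHS = 16, y in [4, 13]  -> 2 point(s)
  x = 13: RHS = 16, y in [4, 13]  -> 2 point(s)
  x = 14: RHS = 9, y in [3, 14]  -> 2 point(s)
  x = 15: RHS = 1, y in [1, 16]  -> 2 point(s)
  x = 16: RHS = 15, y in [7, 10]  -> 2 point(s)
Affine points: 20. Add the point at infinity: total = 21.

#E(F_17) = 21


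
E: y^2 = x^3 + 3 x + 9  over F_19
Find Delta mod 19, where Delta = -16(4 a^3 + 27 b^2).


4 a^3 + 27 b^2 = 4*3^3 + 27*9^2 = 108 + 2187 = 2295
Delta = -16 * (2295) = -36720
Delta mod 19 = 7

Delta = 7 (mod 19)


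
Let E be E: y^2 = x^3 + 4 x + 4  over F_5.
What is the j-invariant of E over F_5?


Delta = -16(4 a^3 + 27 b^2) mod 5 = 2
-1728 * (4 a)^3 = -1728 * (4*4)^3 mod 5 = 2
j = 2 * 2^(-1) mod 5 = 1

j = 1 (mod 5)


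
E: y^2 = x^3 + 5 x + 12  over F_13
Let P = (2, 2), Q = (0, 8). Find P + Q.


P != Q, so use the chord formula.
s = (y2 - y1) / (x2 - x1) = (6) / (11) mod 13 = 10
x3 = s^2 - x1 - x2 mod 13 = 10^2 - 2 - 0 = 7
y3 = s (x1 - x3) - y1 mod 13 = 10 * (2 - 7) - 2 = 0

P + Q = (7, 0)


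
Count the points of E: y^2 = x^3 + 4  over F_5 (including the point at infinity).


For each x in F_5, count y with y^2 = x^3 + 0 x + 4 mod 5:
  x = 0: RHS = 4, y in [2, 3]  -> 2 point(s)
  x = 1: RHS = 0, y in [0]  -> 1 point(s)
  x = 3: RHS = 1, y in [1, 4]  -> 2 point(s)
Affine points: 5. Add the point at infinity: total = 6.

#E(F_5) = 6


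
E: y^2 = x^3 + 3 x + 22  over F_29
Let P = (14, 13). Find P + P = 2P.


Doubling: s = (3 x1^2 + a) / (2 y1)
s = (3*14^2 + 3) / (2*13) mod 29 = 6
x3 = s^2 - 2 x1 mod 29 = 6^2 - 2*14 = 8
y3 = s (x1 - x3) - y1 mod 29 = 6 * (14 - 8) - 13 = 23

2P = (8, 23)


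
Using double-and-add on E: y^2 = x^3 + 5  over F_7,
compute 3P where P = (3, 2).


k = 3 = 11_2 (binary, LSB first: 11)
Double-and-add from P = (3, 2):
  bit 0 = 1: acc = O + (3, 2) = (3, 2)
  bit 1 = 1: acc = (3, 2) + (5, 2) = (6, 5)

3P = (6, 5)


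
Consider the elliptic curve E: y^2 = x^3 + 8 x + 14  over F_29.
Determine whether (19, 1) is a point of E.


Check whether y^2 = x^3 + 8 x + 14 (mod 29) for (x, y) = (19, 1).
LHS: y^2 = 1^2 mod 29 = 1
RHS: x^3 + 8 x + 14 = 19^3 + 8*19 + 14 mod 29 = 7
LHS != RHS

No, not on the curve


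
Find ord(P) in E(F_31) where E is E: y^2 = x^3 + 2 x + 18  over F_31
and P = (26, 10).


Compute successive multiples of P until we hit O:
  1P = (26, 10)
  2P = (28, 4)
  3P = (17, 25)
  4P = (8, 22)
  5P = (25, 10)
  6P = (11, 21)
  7P = (13, 28)
  8P = (24, 23)
  ... (continuing to 28P)
  28P = O

ord(P) = 28


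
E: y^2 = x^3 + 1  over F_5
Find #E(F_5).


For each x in F_5, count y with y^2 = x^3 + 0 x + 1 mod 5:
  x = 0: RHS = 1, y in [1, 4]  -> 2 point(s)
  x = 2: RHS = 4, y in [2, 3]  -> 2 point(s)
  x = 4: RHS = 0, y in [0]  -> 1 point(s)
Affine points: 5. Add the point at infinity: total = 6.

#E(F_5) = 6


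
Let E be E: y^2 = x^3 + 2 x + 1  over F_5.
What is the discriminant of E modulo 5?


4 a^3 + 27 b^2 = 4*2^3 + 27*1^2 = 32 + 27 = 59
Delta = -16 * (59) = -944
Delta mod 5 = 1

Delta = 1 (mod 5)


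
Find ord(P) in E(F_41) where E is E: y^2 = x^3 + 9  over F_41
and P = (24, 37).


Compute successive multiples of P until we hit O:
  1P = (24, 37)
  2P = (32, 10)
  3P = (6, 15)
  4P = (13, 22)
  5P = (35, 30)
  6P = (19, 12)
  7P = (23, 9)
  8P = (40, 7)
  ... (continuing to 42P)
  42P = O

ord(P) = 42


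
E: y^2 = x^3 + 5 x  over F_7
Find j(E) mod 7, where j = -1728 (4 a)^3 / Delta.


Delta = -16(4 a^3 + 27 b^2) mod 7 = 1
-1728 * (4 a)^3 = -1728 * (4*5)^3 mod 7 = 6
j = 6 * 1^(-1) mod 7 = 6

j = 6 (mod 7)


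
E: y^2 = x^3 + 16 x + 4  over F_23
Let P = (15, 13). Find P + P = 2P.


Doubling: s = (3 x1^2 + a) / (2 y1)
s = (3*15^2 + 16) / (2*13) mod 23 = 8
x3 = s^2 - 2 x1 mod 23 = 8^2 - 2*15 = 11
y3 = s (x1 - x3) - y1 mod 23 = 8 * (15 - 11) - 13 = 19

2P = (11, 19)


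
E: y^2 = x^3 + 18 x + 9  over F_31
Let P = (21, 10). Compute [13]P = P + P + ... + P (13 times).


k = 13 = 1101_2 (binary, LSB first: 1011)
Double-and-add from P = (21, 10):
  bit 0 = 1: acc = O + (21, 10) = (21, 10)
  bit 1 = 0: acc unchanged = (21, 10)
  bit 2 = 1: acc = (21, 10) + (1, 20) = (17, 19)
  bit 3 = 1: acc = (17, 19) + (0, 3) = (21, 21)

13P = (21, 21)


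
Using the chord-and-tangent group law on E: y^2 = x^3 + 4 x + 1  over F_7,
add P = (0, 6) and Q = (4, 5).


P != Q, so use the chord formula.
s = (y2 - y1) / (x2 - x1) = (6) / (4) mod 7 = 5
x3 = s^2 - x1 - x2 mod 7 = 5^2 - 0 - 4 = 0
y3 = s (x1 - x3) - y1 mod 7 = 5 * (0 - 0) - 6 = 1

P + Q = (0, 1)


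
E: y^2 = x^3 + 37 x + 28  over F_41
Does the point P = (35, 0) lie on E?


Check whether y^2 = x^3 + 37 x + 28 (mod 41) for (x, y) = (35, 0).
LHS: y^2 = 0^2 mod 41 = 0
RHS: x^3 + 37 x + 28 = 35^3 + 37*35 + 28 mod 41 = 0
LHS = RHS

Yes, on the curve


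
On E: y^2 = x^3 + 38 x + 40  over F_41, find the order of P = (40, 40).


Compute successive multiples of P until we hit O:
  1P = (40, 40)
  2P = (2, 1)
  3P = (4, 25)
  4P = (6, 22)
  5P = (15, 7)
  6P = (17, 33)
  7P = (23, 24)
  8P = (24, 4)
  ... (continuing to 39P)
  39P = O

ord(P) = 39


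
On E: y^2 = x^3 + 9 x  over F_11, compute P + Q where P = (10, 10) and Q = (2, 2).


P != Q, so use the chord formula.
s = (y2 - y1) / (x2 - x1) = (3) / (3) mod 11 = 1
x3 = s^2 - x1 - x2 mod 11 = 1^2 - 10 - 2 = 0
y3 = s (x1 - x3) - y1 mod 11 = 1 * (10 - 0) - 10 = 0

P + Q = (0, 0)


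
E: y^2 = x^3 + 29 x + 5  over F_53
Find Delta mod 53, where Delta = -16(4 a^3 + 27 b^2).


4 a^3 + 27 b^2 = 4*29^3 + 27*5^2 = 97556 + 675 = 98231
Delta = -16 * (98231) = -1571696
Delta mod 53 = 19

Delta = 19 (mod 53)


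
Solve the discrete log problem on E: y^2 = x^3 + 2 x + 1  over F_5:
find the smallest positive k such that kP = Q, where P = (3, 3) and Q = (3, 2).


Enumerate multiples of P until we hit Q = (3, 2):
  1P = (3, 3)
  2P = (0, 4)
  3P = (1, 3)
  4P = (1, 2)
  5P = (0, 1)
  6P = (3, 2)
Match found at i = 6.

k = 6


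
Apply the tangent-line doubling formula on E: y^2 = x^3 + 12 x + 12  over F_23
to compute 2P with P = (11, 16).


Doubling: s = (3 x1^2 + a) / (2 y1)
s = (3*11^2 + 12) / (2*16) mod 23 = 11
x3 = s^2 - 2 x1 mod 23 = 11^2 - 2*11 = 7
y3 = s (x1 - x3) - y1 mod 23 = 11 * (11 - 7) - 16 = 5

2P = (7, 5)


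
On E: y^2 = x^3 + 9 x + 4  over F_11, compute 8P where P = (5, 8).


k = 8 = 1000_2 (binary, LSB first: 0001)
Double-and-add from P = (5, 8):
  bit 0 = 0: acc unchanged = O
  bit 1 = 0: acc unchanged = O
  bit 2 = 0: acc unchanged = O
  bit 3 = 1: acc = O + (1, 5) = (1, 5)

8P = (1, 5)


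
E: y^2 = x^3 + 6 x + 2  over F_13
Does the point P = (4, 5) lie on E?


Check whether y^2 = x^3 + 6 x + 2 (mod 13) for (x, y) = (4, 5).
LHS: y^2 = 5^2 mod 13 = 12
RHS: x^3 + 6 x + 2 = 4^3 + 6*4 + 2 mod 13 = 12
LHS = RHS

Yes, on the curve


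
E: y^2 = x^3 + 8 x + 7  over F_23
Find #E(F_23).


For each x in F_23, count y with y^2 = x^3 + 8 x + 7 mod 23:
  x = 1: RHS = 16, y in [4, 19]  -> 2 point(s)
  x = 2: RHS = 8, y in [10, 13]  -> 2 point(s)
  x = 3: RHS = 12, y in [9, 14]  -> 2 point(s)
  x = 6: RHS = 18, y in [8, 15]  -> 2 point(s)
  x = 8: RHS = 8, y in [10, 13]  -> 2 point(s)
  x = 9: RHS = 3, y in [7, 16]  -> 2 point(s)
  x = 10: RHS = 6, y in [11, 12]  -> 2 point(s)
  x = 11: RHS = 0, y in [0]  -> 1 point(s)
  x = 13: RHS = 8, y in [10, 13]  -> 2 point(s)
  x = 15: RHS = 6, y in [11, 12]  -> 2 point(s)
  x = 18: RHS = 3, y in [7, 16]  -> 2 point(s)
  x = 19: RHS = 3, y in [7, 16]  -> 2 point(s)
  x = 20: RHS = 2, y in [5, 18]  -> 2 point(s)
  x = 21: RHS = 6, y in [11, 12]  -> 2 point(s)
Affine points: 27. Add the point at infinity: total = 28.

#E(F_23) = 28


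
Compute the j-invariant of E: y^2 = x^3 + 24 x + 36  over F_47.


Delta = -16(4 a^3 + 27 b^2) mod 47 = 31
-1728 * (4 a)^3 = -1728 * (4*24)^3 mod 47 = 41
j = 41 * 31^(-1) mod 47 = 18

j = 18 (mod 47)


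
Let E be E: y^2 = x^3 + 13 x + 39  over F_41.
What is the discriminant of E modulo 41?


4 a^3 + 27 b^2 = 4*13^3 + 27*39^2 = 8788 + 41067 = 49855
Delta = -16 * (49855) = -797680
Delta mod 41 = 16

Delta = 16 (mod 41)


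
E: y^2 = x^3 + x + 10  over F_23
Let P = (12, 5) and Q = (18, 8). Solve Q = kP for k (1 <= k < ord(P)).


Enumerate multiples of P until we hit Q = (18, 8):
  1P = (12, 5)
  2P = (1, 9)
  3P = (5, 5)
  4P = (6, 18)
  5P = (18, 8)
Match found at i = 5.

k = 5


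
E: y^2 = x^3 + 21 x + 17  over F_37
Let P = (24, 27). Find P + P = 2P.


Doubling: s = (3 x1^2 + a) / (2 y1)
s = (3*24^2 + 21) / (2*27) mod 37 = 18
x3 = s^2 - 2 x1 mod 37 = 18^2 - 2*24 = 17
y3 = s (x1 - x3) - y1 mod 37 = 18 * (24 - 17) - 27 = 25

2P = (17, 25)


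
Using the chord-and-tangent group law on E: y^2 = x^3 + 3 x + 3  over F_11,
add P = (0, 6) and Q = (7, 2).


P != Q, so use the chord formula.
s = (y2 - y1) / (x2 - x1) = (7) / (7) mod 11 = 1
x3 = s^2 - x1 - x2 mod 11 = 1^2 - 0 - 7 = 5
y3 = s (x1 - x3) - y1 mod 11 = 1 * (0 - 5) - 6 = 0

P + Q = (5, 0)


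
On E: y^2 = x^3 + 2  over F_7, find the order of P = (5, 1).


Compute successive multiples of P until we hit O:
  1P = (5, 1)
  2P = (5, 6)
  3P = O

ord(P) = 3


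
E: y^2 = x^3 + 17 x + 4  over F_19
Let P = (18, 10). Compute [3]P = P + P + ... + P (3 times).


k = 3 = 11_2 (binary, LSB first: 11)
Double-and-add from P = (18, 10):
  bit 0 = 1: acc = O + (18, 10) = (18, 10)
  bit 1 = 1: acc = (18, 10) + (3, 5) = (15, 10)

3P = (15, 10)


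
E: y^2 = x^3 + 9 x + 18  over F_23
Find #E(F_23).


For each x in F_23, count y with y^2 = x^3 + 9 x + 18 mod 23:
  x = 0: RHS = 18, y in [8, 15]  -> 2 point(s)
  x = 3: RHS = 3, y in [7, 16]  -> 2 point(s)
  x = 4: RHS = 3, y in [7, 16]  -> 2 point(s)
  x = 5: RHS = 4, y in [2, 21]  -> 2 point(s)
  x = 6: RHS = 12, y in [9, 14]  -> 2 point(s)
  x = 8: RHS = 4, y in [2, 21]  -> 2 point(s)
  x = 9: RHS = 0, y in [0]  -> 1 point(s)
  x = 10: RHS = 4, y in [2, 21]  -> 2 point(s)
  x = 13: RHS = 9, y in [3, 20]  -> 2 point(s)
  x = 14: RHS = 13, y in [6, 17]  -> 2 point(s)
  x = 15: RHS = 9, y in [3, 20]  -> 2 point(s)
  x = 16: RHS = 3, y in [7, 16]  -> 2 point(s)
  x = 17: RHS = 1, y in [1, 22]  -> 2 point(s)
  x = 18: RHS = 9, y in [3, 20]  -> 2 point(s)
  x = 22: RHS = 8, y in [10, 13]  -> 2 point(s)
Affine points: 29. Add the point at infinity: total = 30.

#E(F_23) = 30


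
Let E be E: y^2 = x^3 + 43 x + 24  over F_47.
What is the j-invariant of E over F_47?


Delta = -16(4 a^3 + 27 b^2) mod 47 = 40
-1728 * (4 a)^3 = -1728 * (4*43)^3 mod 47 = 17
j = 17 * 40^(-1) mod 47 = 11

j = 11 (mod 47)


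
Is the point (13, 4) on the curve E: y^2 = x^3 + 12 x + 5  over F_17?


Check whether y^2 = x^3 + 12 x + 5 (mod 17) for (x, y) = (13, 4).
LHS: y^2 = 4^2 mod 17 = 16
RHS: x^3 + 12 x + 5 = 13^3 + 12*13 + 5 mod 17 = 12
LHS != RHS

No, not on the curve


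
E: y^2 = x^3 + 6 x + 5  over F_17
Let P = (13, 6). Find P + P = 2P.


Doubling: s = (3 x1^2 + a) / (2 y1)
s = (3*13^2 + 6) / (2*6) mod 17 = 13
x3 = s^2 - 2 x1 mod 17 = 13^2 - 2*13 = 7
y3 = s (x1 - x3) - y1 mod 17 = 13 * (13 - 7) - 6 = 4

2P = (7, 4)


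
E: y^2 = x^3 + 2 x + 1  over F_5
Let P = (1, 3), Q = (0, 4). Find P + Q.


P != Q, so use the chord formula.
s = (y2 - y1) / (x2 - x1) = (1) / (4) mod 5 = 4
x3 = s^2 - x1 - x2 mod 5 = 4^2 - 1 - 0 = 0
y3 = s (x1 - x3) - y1 mod 5 = 4 * (1 - 0) - 3 = 1

P + Q = (0, 1)


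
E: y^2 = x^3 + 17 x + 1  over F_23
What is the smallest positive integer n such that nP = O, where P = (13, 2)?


Compute successive multiples of P until we hit O:
  1P = (13, 2)
  2P = (0, 22)
  3P = (14, 19)
  4P = (9, 20)
  5P = (4, 15)
  6P = (22, 11)
  7P = (12, 22)
  8P = (7, 16)
  ... (continuing to 21P)
  21P = O

ord(P) = 21


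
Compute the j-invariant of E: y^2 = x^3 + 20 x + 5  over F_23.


Delta = -16(4 a^3 + 27 b^2) mod 23 = 13
-1728 * (4 a)^3 = -1728 * (4*20)^3 mod 23 = 9
j = 9 * 13^(-1) mod 23 = 6

j = 6 (mod 23)


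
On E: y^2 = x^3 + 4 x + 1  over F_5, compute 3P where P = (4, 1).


k = 3 = 11_2 (binary, LSB first: 11)
Double-and-add from P = (4, 1):
  bit 0 = 1: acc = O + (4, 1) = (4, 1)
  bit 1 = 1: acc = (4, 1) + (3, 0) = (4, 4)

3P = (4, 4)


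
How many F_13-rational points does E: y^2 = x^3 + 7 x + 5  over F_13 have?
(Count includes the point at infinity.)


For each x in F_13, count y with y^2 = x^3 + 7 x + 5 mod 13:
  x = 1: RHS = 0, y in [0]  -> 1 point(s)
  x = 2: RHS = 1, y in [1, 12]  -> 2 point(s)
  x = 3: RHS = 1, y in [1, 12]  -> 2 point(s)
  x = 5: RHS = 9, y in [3, 10]  -> 2 point(s)
  x = 6: RHS = 3, y in [4, 9]  -> 2 point(s)
  x = 8: RHS = 1, y in [1, 12]  -> 2 point(s)
  x = 9: RHS = 4, y in [2, 11]  -> 2 point(s)
  x = 10: RHS = 9, y in [3, 10]  -> 2 point(s)
  x = 11: RHS = 9, y in [3, 10]  -> 2 point(s)
  x = 12: RHS = 10, y in [6, 7]  -> 2 point(s)
Affine points: 19. Add the point at infinity: total = 20.

#E(F_13) = 20


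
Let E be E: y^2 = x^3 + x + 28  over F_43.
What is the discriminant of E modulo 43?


4 a^3 + 27 b^2 = 4*1^3 + 27*28^2 = 4 + 21168 = 21172
Delta = -16 * (21172) = -338752
Delta mod 43 = 2

Delta = 2 (mod 43)


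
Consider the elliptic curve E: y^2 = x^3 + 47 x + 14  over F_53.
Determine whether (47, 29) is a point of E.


Check whether y^2 = x^3 + 47 x + 14 (mod 53) for (x, y) = (47, 29).
LHS: y^2 = 29^2 mod 53 = 46
RHS: x^3 + 47 x + 14 = 47^3 + 47*47 + 14 mod 53 = 46
LHS = RHS

Yes, on the curve


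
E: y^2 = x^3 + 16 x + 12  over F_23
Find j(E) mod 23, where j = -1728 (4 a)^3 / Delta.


Delta = -16(4 a^3 + 27 b^2) mod 23 = 17
-1728 * (4 a)^3 = -1728 * (4*16)^3 mod 23 = 7
j = 7 * 17^(-1) mod 23 = 18

j = 18 (mod 23)


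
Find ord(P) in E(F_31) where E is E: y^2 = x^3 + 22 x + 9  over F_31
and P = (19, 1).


Compute successive multiples of P until we hit O:
  1P = (19, 1)
  2P = (0, 3)
  3P = (6, 27)
  4P = (10, 12)
  5P = (10, 19)
  6P = (6, 4)
  7P = (0, 28)
  8P = (19, 30)
  ... (continuing to 9P)
  9P = O

ord(P) = 9


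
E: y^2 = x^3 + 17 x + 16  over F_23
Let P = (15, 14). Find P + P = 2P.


Doubling: s = (3 x1^2 + a) / (2 y1)
s = (3*15^2 + 17) / (2*14) mod 23 = 5
x3 = s^2 - 2 x1 mod 23 = 5^2 - 2*15 = 18
y3 = s (x1 - x3) - y1 mod 23 = 5 * (15 - 18) - 14 = 17

2P = (18, 17)


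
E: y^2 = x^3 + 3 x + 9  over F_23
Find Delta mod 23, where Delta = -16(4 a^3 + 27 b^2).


4 a^3 + 27 b^2 = 4*3^3 + 27*9^2 = 108 + 2187 = 2295
Delta = -16 * (2295) = -36720
Delta mod 23 = 11

Delta = 11 (mod 23)


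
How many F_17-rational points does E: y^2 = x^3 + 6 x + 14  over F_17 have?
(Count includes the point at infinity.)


For each x in F_17, count y with y^2 = x^3 + 6 x + 14 mod 17:
  x = 1: RHS = 4, y in [2, 15]  -> 2 point(s)
  x = 2: RHS = 0, y in [0]  -> 1 point(s)
  x = 3: RHS = 8, y in [5, 12]  -> 2 point(s)
  x = 4: RHS = 0, y in [0]  -> 1 point(s)
  x = 5: RHS = 16, y in [4, 13]  -> 2 point(s)
  x = 7: RHS = 8, y in [5, 12]  -> 2 point(s)
  x = 8: RHS = 13, y in [8, 9]  -> 2 point(s)
  x = 9: RHS = 15, y in [7, 10]  -> 2 point(s)
  x = 11: RHS = 0, y in [0]  -> 1 point(s)
Affine points: 15. Add the point at infinity: total = 16.

#E(F_17) = 16


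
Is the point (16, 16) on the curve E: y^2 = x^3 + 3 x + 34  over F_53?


Check whether y^2 = x^3 + 3 x + 34 (mod 53) for (x, y) = (16, 16).
LHS: y^2 = 16^2 mod 53 = 44
RHS: x^3 + 3 x + 34 = 16^3 + 3*16 + 34 mod 53 = 44
LHS = RHS

Yes, on the curve


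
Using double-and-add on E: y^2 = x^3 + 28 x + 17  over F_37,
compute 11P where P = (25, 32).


k = 11 = 1011_2 (binary, LSB first: 1101)
Double-and-add from P = (25, 32):
  bit 0 = 1: acc = O + (25, 32) = (25, 32)
  bit 1 = 1: acc = (25, 32) + (31, 22) = (29, 24)
  bit 2 = 0: acc unchanged = (29, 24)
  bit 3 = 1: acc = (29, 24) + (33, 27) = (1, 34)

11P = (1, 34)


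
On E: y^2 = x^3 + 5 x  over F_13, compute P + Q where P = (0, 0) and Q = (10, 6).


P != Q, so use the chord formula.
s = (y2 - y1) / (x2 - x1) = (6) / (10) mod 13 = 11
x3 = s^2 - x1 - x2 mod 13 = 11^2 - 0 - 10 = 7
y3 = s (x1 - x3) - y1 mod 13 = 11 * (0 - 7) - 0 = 1

P + Q = (7, 1)


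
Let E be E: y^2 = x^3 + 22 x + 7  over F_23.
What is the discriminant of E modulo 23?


4 a^3 + 27 b^2 = 4*22^3 + 27*7^2 = 42592 + 1323 = 43915
Delta = -16 * (43915) = -702640
Delta mod 23 = 10

Delta = 10 (mod 23)


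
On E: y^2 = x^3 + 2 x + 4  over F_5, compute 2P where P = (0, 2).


Doubling: s = (3 x1^2 + a) / (2 y1)
s = (3*0^2 + 2) / (2*2) mod 5 = 3
x3 = s^2 - 2 x1 mod 5 = 3^2 - 2*0 = 4
y3 = s (x1 - x3) - y1 mod 5 = 3 * (0 - 4) - 2 = 1

2P = (4, 1)


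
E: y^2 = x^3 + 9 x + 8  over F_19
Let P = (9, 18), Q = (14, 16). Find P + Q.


P != Q, so use the chord formula.
s = (y2 - y1) / (x2 - x1) = (17) / (5) mod 19 = 11
x3 = s^2 - x1 - x2 mod 19 = 11^2 - 9 - 14 = 3
y3 = s (x1 - x3) - y1 mod 19 = 11 * (9 - 3) - 18 = 10

P + Q = (3, 10)


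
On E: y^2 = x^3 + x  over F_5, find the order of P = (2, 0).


Compute successive multiples of P until we hit O:
  1P = (2, 0)
  2P = O

ord(P) = 2


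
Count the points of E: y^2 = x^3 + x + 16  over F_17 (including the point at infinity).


For each x in F_17, count y with y^2 = x^3 + 1 x + 16 mod 17:
  x = 0: RHS = 16, y in [4, 13]  -> 2 point(s)
  x = 1: RHS = 1, y in [1, 16]  -> 2 point(s)
  x = 2: RHS = 9, y in [3, 14]  -> 2 point(s)
  x = 4: RHS = 16, y in [4, 13]  -> 2 point(s)
  x = 6: RHS = 0, y in [0]  -> 1 point(s)
  x = 7: RHS = 9, y in [3, 14]  -> 2 point(s)
  x = 8: RHS = 9, y in [3, 14]  -> 2 point(s)
  x = 11: RHS = 15, y in [7, 10]  -> 2 point(s)
  x = 13: RHS = 16, y in [4, 13]  -> 2 point(s)
Affine points: 17. Add the point at infinity: total = 18.

#E(F_17) = 18


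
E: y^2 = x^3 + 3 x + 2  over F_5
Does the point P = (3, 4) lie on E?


Check whether y^2 = x^3 + 3 x + 2 (mod 5) for (x, y) = (3, 4).
LHS: y^2 = 4^2 mod 5 = 1
RHS: x^3 + 3 x + 2 = 3^3 + 3*3 + 2 mod 5 = 3
LHS != RHS

No, not on the curve


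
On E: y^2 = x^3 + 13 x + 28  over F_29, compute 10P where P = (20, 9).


k = 10 = 1010_2 (binary, LSB first: 0101)
Double-and-add from P = (20, 9):
  bit 0 = 0: acc unchanged = O
  bit 1 = 1: acc = O + (23, 16) = (23, 16)
  bit 2 = 0: acc unchanged = (23, 16)
  bit 3 = 1: acc = (23, 16) + (13, 4) = (13, 25)

10P = (13, 25)


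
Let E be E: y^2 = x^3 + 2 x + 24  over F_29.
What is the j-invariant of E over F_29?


Delta = -16(4 a^3 + 27 b^2) mod 29 = 27
-1728 * (4 a)^3 = -1728 * (4*2)^3 mod 29 = 25
j = 25 * 27^(-1) mod 29 = 2

j = 2 (mod 29)


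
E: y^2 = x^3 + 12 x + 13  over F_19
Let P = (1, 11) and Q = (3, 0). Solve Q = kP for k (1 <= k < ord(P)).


Enumerate multiples of P until we hit Q = (3, 0):
  1P = (1, 11)
  2P = (4, 12)
  3P = (12, 17)
  4P = (3, 0)
Match found at i = 4.

k = 4


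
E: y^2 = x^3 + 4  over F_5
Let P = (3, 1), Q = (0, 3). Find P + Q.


P != Q, so use the chord formula.
s = (y2 - y1) / (x2 - x1) = (2) / (2) mod 5 = 1
x3 = s^2 - x1 - x2 mod 5 = 1^2 - 3 - 0 = 3
y3 = s (x1 - x3) - y1 mod 5 = 1 * (3 - 3) - 1 = 4

P + Q = (3, 4)


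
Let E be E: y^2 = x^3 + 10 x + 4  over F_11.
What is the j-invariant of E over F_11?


Delta = -16(4 a^3 + 27 b^2) mod 11 = 5
-1728 * (4 a)^3 = -1728 * (4*10)^3 mod 11 = 9
j = 9 * 5^(-1) mod 11 = 4

j = 4 (mod 11)


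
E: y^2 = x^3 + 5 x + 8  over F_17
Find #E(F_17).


For each x in F_17, count y with y^2 = x^3 + 5 x + 8 mod 17:
  x = 0: RHS = 8, y in [5, 12]  -> 2 point(s)
  x = 2: RHS = 9, y in [3, 14]  -> 2 point(s)
  x = 3: RHS = 16, y in [4, 13]  -> 2 point(s)
  x = 6: RHS = 16, y in [4, 13]  -> 2 point(s)
  x = 8: RHS = 16, y in [4, 13]  -> 2 point(s)
  x = 9: RHS = 0, y in [0]  -> 1 point(s)
  x = 10: RHS = 4, y in [2, 15]  -> 2 point(s)
  x = 11: RHS = 0, y in [0]  -> 1 point(s)
  x = 13: RHS = 9, y in [3, 14]  -> 2 point(s)
  x = 14: RHS = 0, y in [0]  -> 1 point(s)
  x = 16: RHS = 2, y in [6, 11]  -> 2 point(s)
Affine points: 19. Add the point at infinity: total = 20.

#E(F_17) = 20


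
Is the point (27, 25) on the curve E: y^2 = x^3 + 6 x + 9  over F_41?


Check whether y^2 = x^3 + 6 x + 9 (mod 41) for (x, y) = (27, 25).
LHS: y^2 = 25^2 mod 41 = 10
RHS: x^3 + 6 x + 9 = 27^3 + 6*27 + 9 mod 41 = 10
LHS = RHS

Yes, on the curve


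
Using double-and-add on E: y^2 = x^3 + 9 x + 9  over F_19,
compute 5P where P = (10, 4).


k = 5 = 101_2 (binary, LSB first: 101)
Double-and-add from P = (10, 4):
  bit 0 = 1: acc = O + (10, 4) = (10, 4)
  bit 1 = 0: acc unchanged = (10, 4)
  bit 2 = 1: acc = (10, 4) + (7, 15) = (7, 4)

5P = (7, 4)


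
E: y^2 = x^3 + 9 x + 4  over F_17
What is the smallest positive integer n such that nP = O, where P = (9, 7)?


Compute successive multiples of P until we hit O:
  1P = (9, 7)
  2P = (0, 2)
  3P = (6, 6)
  4P = (4, 6)
  5P = (2, 8)
  6P = (14, 1)
  7P = (7, 11)
  8P = (5, 2)
  ... (continuing to 19P)
  19P = O

ord(P) = 19


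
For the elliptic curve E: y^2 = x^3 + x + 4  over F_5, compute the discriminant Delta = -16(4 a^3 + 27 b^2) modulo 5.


4 a^3 + 27 b^2 = 4*1^3 + 27*4^2 = 4 + 432 = 436
Delta = -16 * (436) = -6976
Delta mod 5 = 4

Delta = 4 (mod 5)


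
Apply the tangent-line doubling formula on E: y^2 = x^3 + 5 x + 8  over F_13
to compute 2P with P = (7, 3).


Doubling: s = (3 x1^2 + a) / (2 y1)
s = (3*7^2 + 5) / (2*3) mod 13 = 8
x3 = s^2 - 2 x1 mod 13 = 8^2 - 2*7 = 11
y3 = s (x1 - x3) - y1 mod 13 = 8 * (7 - 11) - 3 = 4

2P = (11, 4)


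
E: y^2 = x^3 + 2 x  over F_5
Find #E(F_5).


For each x in F_5, count y with y^2 = x^3 + 2 x + 0 mod 5:
  x = 0: RHS = 0, y in [0]  -> 1 point(s)
Affine points: 1. Add the point at infinity: total = 2.

#E(F_5) = 2


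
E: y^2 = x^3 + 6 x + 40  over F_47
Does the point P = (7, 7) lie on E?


Check whether y^2 = x^3 + 6 x + 40 (mod 47) for (x, y) = (7, 7).
LHS: y^2 = 7^2 mod 47 = 2
RHS: x^3 + 6 x + 40 = 7^3 + 6*7 + 40 mod 47 = 2
LHS = RHS

Yes, on the curve


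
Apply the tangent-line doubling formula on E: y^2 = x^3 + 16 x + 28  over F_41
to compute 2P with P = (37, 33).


Doubling: s = (3 x1^2 + a) / (2 y1)
s = (3*37^2 + 16) / (2*33) mod 41 = 37
x3 = s^2 - 2 x1 mod 41 = 37^2 - 2*37 = 24
y3 = s (x1 - x3) - y1 mod 41 = 37 * (37 - 24) - 33 = 38

2P = (24, 38)


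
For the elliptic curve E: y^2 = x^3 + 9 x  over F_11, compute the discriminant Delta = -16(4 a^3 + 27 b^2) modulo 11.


4 a^3 + 27 b^2 = 4*9^3 + 27*0^2 = 2916 + 0 = 2916
Delta = -16 * (2916) = -46656
Delta mod 11 = 6

Delta = 6 (mod 11)


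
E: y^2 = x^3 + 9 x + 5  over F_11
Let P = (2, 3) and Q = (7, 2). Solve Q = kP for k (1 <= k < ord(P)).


Enumerate multiples of P until we hit Q = (7, 2):
  1P = (2, 3)
  2P = (0, 4)
  3P = (1, 2)
  4P = (9, 1)
  5P = (3, 2)
  6P = (7, 2)
Match found at i = 6.

k = 6


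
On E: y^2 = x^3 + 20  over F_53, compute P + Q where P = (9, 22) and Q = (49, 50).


P != Q, so use the chord formula.
s = (y2 - y1) / (x2 - x1) = (28) / (40) mod 53 = 6
x3 = s^2 - x1 - x2 mod 53 = 6^2 - 9 - 49 = 31
y3 = s (x1 - x3) - y1 mod 53 = 6 * (9 - 31) - 22 = 5

P + Q = (31, 5)


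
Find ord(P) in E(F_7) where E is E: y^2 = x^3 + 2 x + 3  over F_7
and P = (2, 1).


Compute successive multiples of P until we hit O:
  1P = (2, 1)
  2P = (3, 6)
  3P = (6, 0)
  4P = (3, 1)
  5P = (2, 6)
  6P = O

ord(P) = 6


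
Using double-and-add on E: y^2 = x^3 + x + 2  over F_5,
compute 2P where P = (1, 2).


k = 2 = 10_2 (binary, LSB first: 01)
Double-and-add from P = (1, 2):
  bit 0 = 0: acc unchanged = O
  bit 1 = 1: acc = O + (4, 0) = (4, 0)

2P = (4, 0)


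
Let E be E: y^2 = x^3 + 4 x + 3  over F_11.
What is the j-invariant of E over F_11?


Delta = -16(4 a^3 + 27 b^2) mod 11 = 2
-1728 * (4 a)^3 = -1728 * (4*4)^3 mod 11 = 7
j = 7 * 2^(-1) mod 11 = 9

j = 9 (mod 11)


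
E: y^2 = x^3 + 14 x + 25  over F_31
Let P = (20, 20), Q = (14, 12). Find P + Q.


P != Q, so use the chord formula.
s = (y2 - y1) / (x2 - x1) = (23) / (25) mod 31 = 22
x3 = s^2 - x1 - x2 mod 31 = 22^2 - 20 - 14 = 16
y3 = s (x1 - x3) - y1 mod 31 = 22 * (20 - 16) - 20 = 6

P + Q = (16, 6)


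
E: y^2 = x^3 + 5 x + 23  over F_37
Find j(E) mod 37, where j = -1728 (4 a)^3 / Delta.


Delta = -16(4 a^3 + 27 b^2) mod 37 = 13
-1728 * (4 a)^3 = -1728 * (4*5)^3 mod 37 = 14
j = 14 * 13^(-1) mod 37 = 21

j = 21 (mod 37)


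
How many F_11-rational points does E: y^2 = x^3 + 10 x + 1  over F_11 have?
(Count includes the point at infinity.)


For each x in F_11, count y with y^2 = x^3 + 10 x + 1 mod 11:
  x = 0: RHS = 1, y in [1, 10]  -> 2 point(s)
  x = 1: RHS = 1, y in [1, 10]  -> 2 point(s)
  x = 3: RHS = 3, y in [5, 6]  -> 2 point(s)
  x = 5: RHS = 0, y in [0]  -> 1 point(s)
  x = 10: RHS = 1, y in [1, 10]  -> 2 point(s)
Affine points: 9. Add the point at infinity: total = 10.

#E(F_11) = 10


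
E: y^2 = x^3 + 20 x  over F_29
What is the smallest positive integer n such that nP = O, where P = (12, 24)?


Compute successive multiples of P until we hit O:
  1P = (12, 24)
  2P = (25, 1)
  3P = (8, 18)
  4P = (4, 17)
  5P = (26, 0)
  6P = (4, 12)
  7P = (8, 11)
  8P = (25, 28)
  ... (continuing to 10P)
  10P = O

ord(P) = 10


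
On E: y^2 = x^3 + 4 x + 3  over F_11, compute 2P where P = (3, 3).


Doubling: s = (3 x1^2 + a) / (2 y1)
s = (3*3^2 + 4) / (2*3) mod 11 = 7
x3 = s^2 - 2 x1 mod 11 = 7^2 - 2*3 = 10
y3 = s (x1 - x3) - y1 mod 11 = 7 * (3 - 10) - 3 = 3

2P = (10, 3)


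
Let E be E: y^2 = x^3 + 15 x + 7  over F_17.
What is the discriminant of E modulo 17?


4 a^3 + 27 b^2 = 4*15^3 + 27*7^2 = 13500 + 1323 = 14823
Delta = -16 * (14823) = -237168
Delta mod 17 = 16

Delta = 16 (mod 17)


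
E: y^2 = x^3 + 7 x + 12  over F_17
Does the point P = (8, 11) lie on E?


Check whether y^2 = x^3 + 7 x + 12 (mod 17) for (x, y) = (8, 11).
LHS: y^2 = 11^2 mod 17 = 2
RHS: x^3 + 7 x + 12 = 8^3 + 7*8 + 12 mod 17 = 2
LHS = RHS

Yes, on the curve


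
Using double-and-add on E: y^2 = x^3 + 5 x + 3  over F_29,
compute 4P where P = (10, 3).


k = 4 = 100_2 (binary, LSB first: 001)
Double-and-add from P = (10, 3):
  bit 0 = 0: acc unchanged = O
  bit 1 = 0: acc unchanged = O
  bit 2 = 1: acc = O + (8, 27) = (8, 27)

4P = (8, 27)


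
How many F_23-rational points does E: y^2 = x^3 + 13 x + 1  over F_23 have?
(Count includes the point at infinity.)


For each x in F_23, count y with y^2 = x^3 + 13 x + 1 mod 23:
  x = 0: RHS = 1, y in [1, 22]  -> 2 point(s)
  x = 2: RHS = 12, y in [9, 14]  -> 2 point(s)
  x = 4: RHS = 2, y in [5, 18]  -> 2 point(s)
  x = 10: RHS = 4, y in [2, 21]  -> 2 point(s)
  x = 11: RHS = 3, y in [7, 16]  -> 2 point(s)
  x = 14: RHS = 6, y in [11, 12]  -> 2 point(s)
  x = 15: RHS = 6, y in [11, 12]  -> 2 point(s)
  x = 16: RHS = 4, y in [2, 21]  -> 2 point(s)
  x = 17: RHS = 6, y in [11, 12]  -> 2 point(s)
  x = 18: RHS = 18, y in [8, 15]  -> 2 point(s)
  x = 19: RHS = 0, y in [0]  -> 1 point(s)
  x = 20: RHS = 4, y in [2, 21]  -> 2 point(s)
  x = 21: RHS = 13, y in [6, 17]  -> 2 point(s)
Affine points: 25. Add the point at infinity: total = 26.

#E(F_23) = 26


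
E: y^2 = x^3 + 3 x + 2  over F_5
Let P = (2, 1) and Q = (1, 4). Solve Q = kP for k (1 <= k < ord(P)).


Enumerate multiples of P until we hit Q = (1, 4):
  1P = (2, 1)
  2P = (1, 4)
Match found at i = 2.

k = 2


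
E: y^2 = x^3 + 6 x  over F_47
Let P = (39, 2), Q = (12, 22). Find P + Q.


P != Q, so use the chord formula.
s = (y2 - y1) / (x2 - x1) = (20) / (20) mod 47 = 1
x3 = s^2 - x1 - x2 mod 47 = 1^2 - 39 - 12 = 44
y3 = s (x1 - x3) - y1 mod 47 = 1 * (39 - 44) - 2 = 40

P + Q = (44, 40)


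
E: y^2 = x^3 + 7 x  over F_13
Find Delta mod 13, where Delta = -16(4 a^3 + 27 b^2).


4 a^3 + 27 b^2 = 4*7^3 + 27*0^2 = 1372 + 0 = 1372
Delta = -16 * (1372) = -21952
Delta mod 13 = 5

Delta = 5 (mod 13)


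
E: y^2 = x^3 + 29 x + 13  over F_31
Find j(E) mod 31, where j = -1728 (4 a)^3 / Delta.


Delta = -16(4 a^3 + 27 b^2) mod 31 = 13
-1728 * (4 a)^3 = -1728 * (4*29)^3 mod 31 = 27
j = 27 * 13^(-1) mod 31 = 14

j = 14 (mod 31)


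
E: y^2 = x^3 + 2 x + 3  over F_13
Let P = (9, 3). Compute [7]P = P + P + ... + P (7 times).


k = 7 = 111_2 (binary, LSB first: 111)
Double-and-add from P = (9, 3):
  bit 0 = 1: acc = O + (9, 3) = (9, 3)
  bit 1 = 1: acc = (9, 3) + (11, 2) = (3, 7)
  bit 2 = 1: acc = (3, 7) + (0, 4) = (11, 11)

7P = (11, 11)


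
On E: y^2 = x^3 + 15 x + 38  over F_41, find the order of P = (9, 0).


Compute successive multiples of P until we hit O:
  1P = (9, 0)
  2P = O

ord(P) = 2


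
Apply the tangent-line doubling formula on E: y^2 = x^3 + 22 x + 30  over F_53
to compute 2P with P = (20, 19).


Doubling: s = (3 x1^2 + a) / (2 y1)
s = (3*20^2 + 22) / (2*19) mod 53 = 21
x3 = s^2 - 2 x1 mod 53 = 21^2 - 2*20 = 30
y3 = s (x1 - x3) - y1 mod 53 = 21 * (20 - 30) - 19 = 36

2P = (30, 36)


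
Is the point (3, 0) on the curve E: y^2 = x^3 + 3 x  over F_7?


Check whether y^2 = x^3 + 3 x + 0 (mod 7) for (x, y) = (3, 0).
LHS: y^2 = 0^2 mod 7 = 0
RHS: x^3 + 3 x + 0 = 3^3 + 3*3 + 0 mod 7 = 1
LHS != RHS

No, not on the curve


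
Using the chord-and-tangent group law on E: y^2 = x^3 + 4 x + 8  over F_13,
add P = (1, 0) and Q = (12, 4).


P != Q, so use the chord formula.
s = (y2 - y1) / (x2 - x1) = (4) / (11) mod 13 = 11
x3 = s^2 - x1 - x2 mod 13 = 11^2 - 1 - 12 = 4
y3 = s (x1 - x3) - y1 mod 13 = 11 * (1 - 4) - 0 = 6

P + Q = (4, 6)


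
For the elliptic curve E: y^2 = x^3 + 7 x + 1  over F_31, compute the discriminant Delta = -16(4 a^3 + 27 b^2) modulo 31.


4 a^3 + 27 b^2 = 4*7^3 + 27*1^2 = 1372 + 27 = 1399
Delta = -16 * (1399) = -22384
Delta mod 31 = 29

Delta = 29 (mod 31)
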